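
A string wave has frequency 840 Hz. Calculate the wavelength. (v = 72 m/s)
λ = v/f = 0.08571 m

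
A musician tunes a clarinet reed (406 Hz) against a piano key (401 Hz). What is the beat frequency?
5 Hz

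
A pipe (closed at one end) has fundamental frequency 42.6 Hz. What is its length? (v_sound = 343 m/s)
L = v/(4f₁) = 2.013 m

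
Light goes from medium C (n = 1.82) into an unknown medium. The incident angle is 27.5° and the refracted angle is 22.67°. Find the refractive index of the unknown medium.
n₂ = n₁·sin θ₁ / sin θ₂ = 2.18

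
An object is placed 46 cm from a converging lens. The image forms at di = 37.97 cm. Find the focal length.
1/f = 1/do + 1/di → f = 20.8 cm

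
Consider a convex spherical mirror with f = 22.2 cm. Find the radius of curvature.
R = 2|f| = 44.4 cm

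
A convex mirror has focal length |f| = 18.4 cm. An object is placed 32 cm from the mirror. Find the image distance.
f = −18.4 cm (convex); 1/di = 1/f − 1/do → di = -11.68 cm (virtual image, behind mirror)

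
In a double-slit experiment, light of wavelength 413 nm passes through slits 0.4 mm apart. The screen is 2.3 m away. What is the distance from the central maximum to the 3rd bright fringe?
y = mλL/d = 7.124 mm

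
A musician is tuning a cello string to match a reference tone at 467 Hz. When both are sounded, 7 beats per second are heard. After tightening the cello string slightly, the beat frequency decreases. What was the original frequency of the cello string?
460 Hz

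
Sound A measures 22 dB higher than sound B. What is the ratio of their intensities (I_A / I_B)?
I_A/I_B = 10^(Δβ/10) = 158.5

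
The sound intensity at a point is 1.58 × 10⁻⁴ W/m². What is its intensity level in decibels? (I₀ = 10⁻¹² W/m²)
β = 10·log₁₀(I/I₀) = 81.99 dB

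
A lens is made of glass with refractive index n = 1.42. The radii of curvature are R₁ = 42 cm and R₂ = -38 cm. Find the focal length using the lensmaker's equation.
1/f = (n − 1)(1/R₁ − 1/R₂) → f = 47.5 cm (converging lens)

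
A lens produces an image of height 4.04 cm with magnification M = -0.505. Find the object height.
ho = |hi|/|M| = 8 cm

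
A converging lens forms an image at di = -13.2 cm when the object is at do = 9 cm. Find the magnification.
M = −di/do = 1.467 (upright image)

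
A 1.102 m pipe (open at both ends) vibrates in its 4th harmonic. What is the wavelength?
λₙ = 2L/n = 0.551 m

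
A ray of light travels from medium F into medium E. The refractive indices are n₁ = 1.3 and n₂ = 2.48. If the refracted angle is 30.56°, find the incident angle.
sin θ₁ = (n₂/n₁)·sin θ₂ → θ₁ = 75.92°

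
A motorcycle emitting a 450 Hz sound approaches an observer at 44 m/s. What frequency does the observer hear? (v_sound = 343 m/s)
f_obs = f·v/(v − v_s) = 516.2 Hz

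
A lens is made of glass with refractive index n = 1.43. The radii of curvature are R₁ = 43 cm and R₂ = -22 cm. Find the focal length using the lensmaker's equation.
1/f = (n − 1)(1/R₁ − 1/R₂) → f = 33.85 cm (converging lens)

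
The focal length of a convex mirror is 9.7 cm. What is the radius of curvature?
R = 2|f| = 19.4 cm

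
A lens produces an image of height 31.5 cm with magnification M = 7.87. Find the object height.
ho = |hi|/|M| = 4.003 cm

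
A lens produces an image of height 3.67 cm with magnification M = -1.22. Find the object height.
ho = |hi|/|M| = 3.008 cm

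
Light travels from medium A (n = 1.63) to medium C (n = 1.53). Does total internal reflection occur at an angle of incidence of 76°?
θc = arcsin(n₂/n₁) = 69.83°; 76° > θc, so yes — total internal reflection.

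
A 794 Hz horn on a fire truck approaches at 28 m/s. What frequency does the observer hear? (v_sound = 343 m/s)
f_obs = f·v/(v − v_s) = 864.6 Hz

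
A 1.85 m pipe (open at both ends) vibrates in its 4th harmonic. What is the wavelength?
λₙ = 2L/n = 0.925 m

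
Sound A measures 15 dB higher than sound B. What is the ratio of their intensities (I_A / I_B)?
I_A/I_B = 10^(Δβ/10) = 31.62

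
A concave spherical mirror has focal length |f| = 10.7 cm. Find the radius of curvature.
R = 2|f| = 21.4 cm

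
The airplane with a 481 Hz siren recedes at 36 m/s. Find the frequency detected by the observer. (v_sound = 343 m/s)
f_obs = f·v/(v + v_s) = 435.3 Hz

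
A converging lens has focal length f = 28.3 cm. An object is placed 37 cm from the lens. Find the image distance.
1/di = 1/f − 1/do → di = 120.4 cm (real image)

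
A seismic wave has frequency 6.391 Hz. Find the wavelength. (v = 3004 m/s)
λ = v/f = 470 m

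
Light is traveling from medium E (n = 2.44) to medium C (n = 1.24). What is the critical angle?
θc = arcsin(n₂/n₁) = 30.54°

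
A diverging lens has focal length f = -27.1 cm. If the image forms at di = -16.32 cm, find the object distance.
1/do = 1/f − 1/di → do = 41.03 cm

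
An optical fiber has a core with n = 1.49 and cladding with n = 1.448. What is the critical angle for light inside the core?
θc = arcsin(n_cladding/n_core) = 76.36°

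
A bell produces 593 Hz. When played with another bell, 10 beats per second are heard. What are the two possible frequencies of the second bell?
f₂ = 593 ± 10 Hz → 603 Hz or 583 Hz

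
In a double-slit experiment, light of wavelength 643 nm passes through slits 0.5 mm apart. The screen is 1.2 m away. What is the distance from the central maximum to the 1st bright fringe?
y = mλL/d = 1.543 mm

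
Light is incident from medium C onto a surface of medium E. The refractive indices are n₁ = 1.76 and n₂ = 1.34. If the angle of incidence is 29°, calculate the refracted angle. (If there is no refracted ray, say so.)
sin θ₂ = (n₁/n₂)·sin θ₁ = 0.6368 → θ₂ = 39.55°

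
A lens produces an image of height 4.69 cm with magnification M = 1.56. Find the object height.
ho = |hi|/|M| = 3.006 cm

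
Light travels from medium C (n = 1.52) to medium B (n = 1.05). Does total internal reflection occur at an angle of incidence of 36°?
θc = arcsin(n₂/n₁) = 43.69°; 36° < θc, so no — the ray refracts.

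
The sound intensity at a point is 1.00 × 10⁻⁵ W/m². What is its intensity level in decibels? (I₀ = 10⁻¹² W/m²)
β = 10·log₁₀(I/I₀) = 70 dB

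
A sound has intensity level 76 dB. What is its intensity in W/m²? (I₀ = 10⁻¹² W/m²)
I = I₀·10^(β/10) = 3.98 × 10⁻⁵ W/m²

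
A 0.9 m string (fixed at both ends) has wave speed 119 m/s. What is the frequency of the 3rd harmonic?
fₙ = nv/(2L) = 198.3 Hz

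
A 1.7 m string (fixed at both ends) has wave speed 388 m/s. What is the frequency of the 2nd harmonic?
fₙ = nv/(2L) = 228.2 Hz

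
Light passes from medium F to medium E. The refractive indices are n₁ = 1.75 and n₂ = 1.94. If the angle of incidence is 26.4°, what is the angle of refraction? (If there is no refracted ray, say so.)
sin θ₂ = (n₁/n₂)·sin θ₁ = 0.4011 → θ₂ = 23.65°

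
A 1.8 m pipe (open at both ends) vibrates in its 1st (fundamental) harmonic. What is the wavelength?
λₙ = 2L/n = 3.6 m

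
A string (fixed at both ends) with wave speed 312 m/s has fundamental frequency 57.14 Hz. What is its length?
L = v/(2f₁) = 2.73 m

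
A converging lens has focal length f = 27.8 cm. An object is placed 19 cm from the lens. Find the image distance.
1/di = 1/f − 1/do → di = -60.02 cm (virtual image)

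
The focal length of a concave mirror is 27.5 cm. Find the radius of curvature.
R = 2|f| = 55 cm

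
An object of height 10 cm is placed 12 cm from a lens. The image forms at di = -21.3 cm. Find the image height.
hi = (-di/do) × ho = 17.75 cm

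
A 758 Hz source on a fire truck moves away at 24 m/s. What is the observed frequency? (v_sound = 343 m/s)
f_obs = f·v/(v + v_s) = 708.4 Hz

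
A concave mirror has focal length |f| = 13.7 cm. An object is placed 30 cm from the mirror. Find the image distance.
f = +13.7 cm (concave); 1/di = 1/f − 1/do → di = 25.21 cm (real image, in front of mirror)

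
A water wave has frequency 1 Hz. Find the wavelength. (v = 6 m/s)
λ = v/f = 6 m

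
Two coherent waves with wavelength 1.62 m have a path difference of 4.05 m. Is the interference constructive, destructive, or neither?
destructive — path difference = 2.5λ, an odd multiple of λ/2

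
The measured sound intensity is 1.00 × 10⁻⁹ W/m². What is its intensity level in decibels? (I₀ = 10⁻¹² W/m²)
β = 10·log₁₀(I/I₀) = 30 dB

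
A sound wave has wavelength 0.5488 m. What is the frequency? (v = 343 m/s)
f = v/λ = 625 Hz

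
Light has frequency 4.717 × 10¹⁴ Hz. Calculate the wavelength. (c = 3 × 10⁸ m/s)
λ = c/f = 636 nm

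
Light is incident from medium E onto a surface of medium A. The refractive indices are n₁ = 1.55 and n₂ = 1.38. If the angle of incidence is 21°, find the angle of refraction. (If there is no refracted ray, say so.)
sin θ₂ = (n₁/n₂)·sin θ₁ = 0.4025 → θ₂ = 23.74°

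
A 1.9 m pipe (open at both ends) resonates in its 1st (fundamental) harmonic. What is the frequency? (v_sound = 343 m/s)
fₙ = nv/(2L) = 90.26 Hz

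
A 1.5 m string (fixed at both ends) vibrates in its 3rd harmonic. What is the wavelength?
λₙ = 2L/n = 1 m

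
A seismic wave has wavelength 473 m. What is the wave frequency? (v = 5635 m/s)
f = v/λ = 11.91 Hz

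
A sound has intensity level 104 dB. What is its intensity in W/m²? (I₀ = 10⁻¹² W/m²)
I = I₀·10^(β/10) = 2.51 × 10⁻² W/m²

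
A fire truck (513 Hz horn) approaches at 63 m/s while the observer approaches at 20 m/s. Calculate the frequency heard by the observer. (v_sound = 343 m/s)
f_obs = f·(v + v_o)/(v − v_s) = 665.1 Hz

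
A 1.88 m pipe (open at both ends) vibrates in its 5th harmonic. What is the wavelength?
λₙ = 2L/n = 0.752 m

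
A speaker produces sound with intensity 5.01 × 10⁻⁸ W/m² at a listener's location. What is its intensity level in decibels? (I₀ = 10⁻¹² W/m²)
β = 10·log₁₀(I/I₀) = 47 dB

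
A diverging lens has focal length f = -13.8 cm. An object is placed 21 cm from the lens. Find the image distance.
1/di = 1/f − 1/do → di = -8.328 cm (virtual image)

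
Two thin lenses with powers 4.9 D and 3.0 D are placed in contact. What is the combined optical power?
P_total = P₁ + P₂ = 7.9 D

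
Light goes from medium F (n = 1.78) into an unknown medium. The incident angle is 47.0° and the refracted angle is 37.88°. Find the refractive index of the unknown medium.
n₂ = n₁·sin θ₁ / sin θ₂ = 2.12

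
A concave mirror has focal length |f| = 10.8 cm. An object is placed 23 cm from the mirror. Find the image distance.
f = +10.8 cm (concave); 1/di = 1/f − 1/do → di = 20.36 cm (real image, in front of mirror)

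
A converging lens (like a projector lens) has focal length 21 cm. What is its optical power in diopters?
P = 1/f = 4.762 D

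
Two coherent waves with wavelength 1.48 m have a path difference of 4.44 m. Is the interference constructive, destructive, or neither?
constructive — path difference = 3λ, a whole number of wavelengths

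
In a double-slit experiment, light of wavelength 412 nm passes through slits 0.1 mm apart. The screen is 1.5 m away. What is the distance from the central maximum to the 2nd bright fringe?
y = mλL/d = 12.36 mm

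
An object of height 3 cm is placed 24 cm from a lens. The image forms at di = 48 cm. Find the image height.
hi = (-di/do) × ho = -6 cm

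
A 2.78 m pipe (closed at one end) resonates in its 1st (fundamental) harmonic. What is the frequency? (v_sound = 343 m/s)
fₙ = nv/(4L) = 30.85 Hz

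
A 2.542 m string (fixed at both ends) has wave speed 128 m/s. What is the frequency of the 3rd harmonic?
fₙ = nv/(2L) = 75.53 Hz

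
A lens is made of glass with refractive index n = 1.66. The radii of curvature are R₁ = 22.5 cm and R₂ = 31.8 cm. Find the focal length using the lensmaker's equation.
1/f = (n − 1)(1/R₁ − 1/R₂) → f = 116.6 cm (converging lens)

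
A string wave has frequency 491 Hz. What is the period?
T = 1/f = 0.002037 s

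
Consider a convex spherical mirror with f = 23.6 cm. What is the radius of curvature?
R = 2|f| = 47.2 cm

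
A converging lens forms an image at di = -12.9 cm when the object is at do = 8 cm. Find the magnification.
M = −di/do = 1.613 (upright image)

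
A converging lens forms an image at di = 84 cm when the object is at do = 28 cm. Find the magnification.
M = −di/do = -3 (inverted image)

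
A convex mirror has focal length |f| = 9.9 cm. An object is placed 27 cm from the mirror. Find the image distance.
f = −9.9 cm (convex); 1/di = 1/f − 1/do → di = -7.244 cm (virtual image, behind mirror)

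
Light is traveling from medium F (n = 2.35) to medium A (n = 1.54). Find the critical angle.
θc = arcsin(n₂/n₁) = 40.94°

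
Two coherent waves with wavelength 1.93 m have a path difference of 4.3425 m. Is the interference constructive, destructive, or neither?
neither (partial) — path difference = 2.25λ, neither a whole number of wavelengths nor an odd multiple of λ/2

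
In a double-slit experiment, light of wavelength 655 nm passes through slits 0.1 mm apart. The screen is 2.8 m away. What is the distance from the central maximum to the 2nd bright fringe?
y = mλL/d = 36.68 mm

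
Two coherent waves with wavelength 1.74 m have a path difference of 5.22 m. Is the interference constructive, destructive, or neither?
constructive — path difference = 3λ, a whole number of wavelengths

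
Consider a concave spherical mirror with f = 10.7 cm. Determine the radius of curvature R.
R = 2|f| = 21.4 cm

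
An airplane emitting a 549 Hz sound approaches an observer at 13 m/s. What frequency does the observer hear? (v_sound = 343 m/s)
f_obs = f·v/(v − v_s) = 570.6 Hz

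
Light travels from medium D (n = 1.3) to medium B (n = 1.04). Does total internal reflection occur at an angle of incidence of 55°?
θc = arcsin(n₂/n₁) = 53.13°; 55° > θc, so yes — total internal reflection.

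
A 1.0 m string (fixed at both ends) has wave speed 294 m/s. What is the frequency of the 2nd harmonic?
fₙ = nv/(2L) = 294 Hz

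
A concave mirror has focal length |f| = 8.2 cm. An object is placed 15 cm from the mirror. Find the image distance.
f = +8.2 cm (concave); 1/di = 1/f − 1/do → di = 18.09 cm (real image, in front of mirror)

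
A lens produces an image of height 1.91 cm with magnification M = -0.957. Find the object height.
ho = |hi|/|M| = 1.996 cm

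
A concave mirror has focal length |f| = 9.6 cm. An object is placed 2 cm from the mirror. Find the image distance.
f = +9.6 cm (concave); 1/di = 1/f − 1/do → di = -2.526 cm (virtual image, behind mirror)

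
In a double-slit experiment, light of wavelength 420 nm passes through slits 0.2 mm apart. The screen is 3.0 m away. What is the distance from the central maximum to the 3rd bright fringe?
y = mλL/d = 18.9 mm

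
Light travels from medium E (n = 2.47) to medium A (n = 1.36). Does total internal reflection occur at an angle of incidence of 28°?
θc = arcsin(n₂/n₁) = 33.41°; 28° < θc, so no — the ray refracts.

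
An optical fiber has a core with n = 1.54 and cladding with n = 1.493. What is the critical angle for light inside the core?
θc = arcsin(n_cladding/n_core) = 75.81°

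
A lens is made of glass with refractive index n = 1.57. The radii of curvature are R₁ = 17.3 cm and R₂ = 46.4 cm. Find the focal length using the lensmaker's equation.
1/f = (n − 1)(1/R₁ − 1/R₂) → f = 48.39 cm (converging lens)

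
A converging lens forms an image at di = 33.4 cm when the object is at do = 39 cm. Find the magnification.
M = −di/do = -0.8564 (inverted image)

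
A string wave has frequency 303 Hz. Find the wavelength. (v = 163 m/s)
λ = v/f = 0.538 m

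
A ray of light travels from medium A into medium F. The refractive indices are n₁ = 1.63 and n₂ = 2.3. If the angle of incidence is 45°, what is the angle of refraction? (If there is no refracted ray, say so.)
sin θ₂ = (n₁/n₂)·sin θ₁ = 0.5011 → θ₂ = 30.07°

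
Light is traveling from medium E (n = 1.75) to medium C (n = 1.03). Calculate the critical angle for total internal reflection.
θc = arcsin(n₂/n₁) = 36.06°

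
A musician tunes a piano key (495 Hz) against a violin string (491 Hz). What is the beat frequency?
4 Hz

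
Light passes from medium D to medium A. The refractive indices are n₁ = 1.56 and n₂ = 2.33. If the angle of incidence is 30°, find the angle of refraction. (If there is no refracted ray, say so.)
sin θ₂ = (n₁/n₂)·sin θ₁ = 0.3348 → θ₂ = 19.56°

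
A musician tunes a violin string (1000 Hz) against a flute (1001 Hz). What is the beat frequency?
1 Hz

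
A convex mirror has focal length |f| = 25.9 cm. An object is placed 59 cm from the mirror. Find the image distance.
f = −25.9 cm (convex); 1/di = 1/f − 1/do → di = -18 cm (virtual image, behind mirror)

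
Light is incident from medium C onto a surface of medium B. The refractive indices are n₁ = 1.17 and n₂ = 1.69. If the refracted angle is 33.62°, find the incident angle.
sin θ₁ = (n₂/n₁)·sin θ₂ → θ₁ = 53.11°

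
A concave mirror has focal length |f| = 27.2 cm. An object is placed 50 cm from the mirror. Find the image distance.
f = +27.2 cm (concave); 1/di = 1/f − 1/do → di = 59.65 cm (real image, in front of mirror)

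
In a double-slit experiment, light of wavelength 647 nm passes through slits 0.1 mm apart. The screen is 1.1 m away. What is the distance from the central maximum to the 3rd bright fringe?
y = mλL/d = 21.35 mm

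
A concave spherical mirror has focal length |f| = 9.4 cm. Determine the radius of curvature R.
R = 2|f| = 18.8 cm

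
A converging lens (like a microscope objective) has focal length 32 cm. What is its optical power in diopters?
P = 1/f = 3.125 D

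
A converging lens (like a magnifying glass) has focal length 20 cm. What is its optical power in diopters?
P = 1/f = 5 D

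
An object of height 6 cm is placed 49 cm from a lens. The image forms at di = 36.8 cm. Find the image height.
hi = (-di/do) × ho = -4.506 cm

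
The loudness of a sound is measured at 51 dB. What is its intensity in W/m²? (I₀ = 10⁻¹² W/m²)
I = I₀·10^(β/10) = 1.26 × 10⁻⁷ W/m²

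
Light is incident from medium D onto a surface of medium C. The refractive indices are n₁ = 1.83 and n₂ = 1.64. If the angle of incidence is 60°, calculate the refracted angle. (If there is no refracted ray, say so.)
sin θ₂ = (n₁/n₂)·sin θ₁ = 0.9664 → θ₂ = 75.1°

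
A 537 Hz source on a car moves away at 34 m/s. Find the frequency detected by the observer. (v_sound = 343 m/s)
f_obs = f·v/(v + v_s) = 488.6 Hz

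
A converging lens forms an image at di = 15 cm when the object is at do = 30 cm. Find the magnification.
M = −di/do = -0.5 (inverted image)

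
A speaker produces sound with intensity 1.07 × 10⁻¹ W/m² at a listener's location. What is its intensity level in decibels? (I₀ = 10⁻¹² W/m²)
β = 10·log₁₀(I/I₀) = 110.3 dB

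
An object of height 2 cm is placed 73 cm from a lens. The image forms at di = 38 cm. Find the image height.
hi = (-di/do) × ho = -1.041 cm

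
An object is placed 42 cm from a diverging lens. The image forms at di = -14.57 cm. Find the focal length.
1/f = 1/do + 1/di → f = -22.31 cm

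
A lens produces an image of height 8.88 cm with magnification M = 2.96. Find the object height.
ho = |hi|/|M| = 3 cm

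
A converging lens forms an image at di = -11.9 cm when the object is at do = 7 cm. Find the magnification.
M = −di/do = 1.7 (upright image)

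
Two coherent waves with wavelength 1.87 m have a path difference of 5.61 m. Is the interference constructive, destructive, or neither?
constructive — path difference = 3λ, a whole number of wavelengths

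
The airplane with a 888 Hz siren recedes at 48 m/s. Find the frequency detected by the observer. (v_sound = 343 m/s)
f_obs = f·v/(v + v_s) = 779 Hz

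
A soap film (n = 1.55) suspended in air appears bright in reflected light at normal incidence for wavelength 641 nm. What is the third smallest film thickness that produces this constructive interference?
2nt = (m − ½)λ with m = 3 → t = (m − ½)λ/(2n) = 516.9 nm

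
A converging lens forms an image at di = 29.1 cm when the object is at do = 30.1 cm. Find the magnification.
M = −di/do = -0.9668 (inverted image)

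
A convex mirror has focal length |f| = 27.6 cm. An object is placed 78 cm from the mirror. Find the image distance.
f = −27.6 cm (convex); 1/di = 1/f − 1/do → di = -20.39 cm (virtual image, behind mirror)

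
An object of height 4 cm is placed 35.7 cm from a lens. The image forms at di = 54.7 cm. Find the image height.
hi = (-di/do) × ho = -6.129 cm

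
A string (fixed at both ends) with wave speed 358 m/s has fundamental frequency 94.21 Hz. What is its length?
L = v/(2f₁) = 1.9 m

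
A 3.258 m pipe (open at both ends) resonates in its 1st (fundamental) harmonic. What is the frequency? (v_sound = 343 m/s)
fₙ = nv/(2L) = 52.64 Hz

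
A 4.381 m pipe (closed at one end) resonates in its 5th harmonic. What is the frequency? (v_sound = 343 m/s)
fₙ = nv/(4L) = 97.87 Hz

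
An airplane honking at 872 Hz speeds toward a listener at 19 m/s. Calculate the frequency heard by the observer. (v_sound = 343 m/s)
f_obs = f·v/(v − v_s) = 923.1 Hz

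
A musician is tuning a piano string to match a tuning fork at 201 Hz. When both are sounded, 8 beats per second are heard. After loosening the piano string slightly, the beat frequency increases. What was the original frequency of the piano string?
193 Hz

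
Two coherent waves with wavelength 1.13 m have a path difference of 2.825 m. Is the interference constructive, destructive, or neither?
destructive — path difference = 2.5λ, an odd multiple of λ/2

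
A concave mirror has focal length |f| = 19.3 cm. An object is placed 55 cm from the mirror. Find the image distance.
f = +19.3 cm (concave); 1/di = 1/f − 1/do → di = 29.73 cm (real image, in front of mirror)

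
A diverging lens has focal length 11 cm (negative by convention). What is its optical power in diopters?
P = 1/f = -9.091 D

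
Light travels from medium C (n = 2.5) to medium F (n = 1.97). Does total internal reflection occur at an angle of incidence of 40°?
θc = arcsin(n₂/n₁) = 52°; 40° < θc, so no — the ray refracts.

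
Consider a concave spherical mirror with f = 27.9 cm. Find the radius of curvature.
R = 2|f| = 55.8 cm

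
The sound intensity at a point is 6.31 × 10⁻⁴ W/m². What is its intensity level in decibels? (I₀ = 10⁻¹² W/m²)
β = 10·log₁₀(I/I₀) = 88 dB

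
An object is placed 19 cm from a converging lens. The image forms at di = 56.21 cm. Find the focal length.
1/f = 1/do + 1/di → f = 14.2 cm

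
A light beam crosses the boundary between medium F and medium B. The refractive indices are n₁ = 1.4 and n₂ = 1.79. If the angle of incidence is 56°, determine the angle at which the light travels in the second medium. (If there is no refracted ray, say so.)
sin θ₂ = (n₁/n₂)·sin θ₁ = 0.6484 → θ₂ = 40.42°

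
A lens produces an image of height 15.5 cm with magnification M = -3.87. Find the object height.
ho = |hi|/|M| = 4.005 cm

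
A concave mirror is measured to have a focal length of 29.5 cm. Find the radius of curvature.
R = 2|f| = 59 cm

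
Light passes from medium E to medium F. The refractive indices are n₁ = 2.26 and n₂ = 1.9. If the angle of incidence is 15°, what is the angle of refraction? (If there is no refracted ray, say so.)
sin θ₂ = (n₁/n₂)·sin θ₁ = 0.3079 → θ₂ = 17.93°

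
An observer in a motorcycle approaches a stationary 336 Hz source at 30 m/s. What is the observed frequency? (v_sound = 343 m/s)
f_obs = f·(v + v_o)/v = 365.4 Hz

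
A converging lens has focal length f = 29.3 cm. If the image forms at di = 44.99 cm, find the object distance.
1/do = 1/f − 1/di → do = 84.02 cm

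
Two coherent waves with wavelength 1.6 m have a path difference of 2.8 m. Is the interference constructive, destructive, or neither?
neither (partial) — path difference = 1.75λ, neither a whole number of wavelengths nor an odd multiple of λ/2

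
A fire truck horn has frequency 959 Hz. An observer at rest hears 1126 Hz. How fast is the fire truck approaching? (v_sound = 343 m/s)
v_s = v·(1 − f/f_obs) = 50.87 m/s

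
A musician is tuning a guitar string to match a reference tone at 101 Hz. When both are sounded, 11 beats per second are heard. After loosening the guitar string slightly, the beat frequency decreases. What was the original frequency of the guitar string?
112 Hz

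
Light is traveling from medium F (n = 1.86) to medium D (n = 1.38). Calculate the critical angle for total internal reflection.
θc = arcsin(n₂/n₁) = 47.9°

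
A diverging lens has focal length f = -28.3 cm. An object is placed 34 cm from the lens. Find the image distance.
1/di = 1/f − 1/do → di = -15.44 cm (virtual image)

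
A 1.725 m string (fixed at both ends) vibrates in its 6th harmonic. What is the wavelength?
λₙ = 2L/n = 0.575 m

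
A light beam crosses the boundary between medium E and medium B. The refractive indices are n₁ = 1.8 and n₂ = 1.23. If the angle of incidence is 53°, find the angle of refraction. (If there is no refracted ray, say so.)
sin θ₂ = (n₁/n₂)·sin θ₁ = 1.169 > 1, so there is no refracted ray — the light undergoes total internal reflection.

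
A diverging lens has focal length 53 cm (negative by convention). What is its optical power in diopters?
P = 1/f = -1.887 D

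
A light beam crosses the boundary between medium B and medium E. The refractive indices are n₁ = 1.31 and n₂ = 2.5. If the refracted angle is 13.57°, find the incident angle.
sin θ₁ = (n₂/n₁)·sin θ₂ → θ₁ = 26.6°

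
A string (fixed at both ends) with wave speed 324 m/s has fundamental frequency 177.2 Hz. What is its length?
L = v/(2f₁) = 0.9142 m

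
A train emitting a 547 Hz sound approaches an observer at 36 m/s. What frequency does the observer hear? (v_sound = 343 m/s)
f_obs = f·v/(v − v_s) = 611.1 Hz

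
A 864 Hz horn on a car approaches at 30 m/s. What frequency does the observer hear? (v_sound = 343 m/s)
f_obs = f·v/(v − v_s) = 946.8 Hz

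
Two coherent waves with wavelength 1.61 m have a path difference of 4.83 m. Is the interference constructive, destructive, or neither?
constructive — path difference = 3λ, a whole number of wavelengths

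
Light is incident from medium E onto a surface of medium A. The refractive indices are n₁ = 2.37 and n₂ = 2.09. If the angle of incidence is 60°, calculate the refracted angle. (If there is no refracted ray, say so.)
sin θ₂ = (n₁/n₂)·sin θ₁ = 0.982 → θ₂ = 79.13°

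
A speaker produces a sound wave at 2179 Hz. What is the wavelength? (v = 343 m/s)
λ = v/f = 0.1574 m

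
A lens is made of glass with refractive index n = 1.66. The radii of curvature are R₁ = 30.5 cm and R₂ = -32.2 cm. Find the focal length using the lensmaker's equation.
1/f = (n − 1)(1/R₁ − 1/R₂) → f = 23.73 cm (converging lens)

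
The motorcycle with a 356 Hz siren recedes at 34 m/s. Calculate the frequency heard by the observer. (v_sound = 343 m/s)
f_obs = f·v/(v + v_s) = 323.9 Hz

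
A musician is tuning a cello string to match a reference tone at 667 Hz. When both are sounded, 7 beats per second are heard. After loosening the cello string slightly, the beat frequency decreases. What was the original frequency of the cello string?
674 Hz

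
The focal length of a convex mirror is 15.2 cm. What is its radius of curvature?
R = 2|f| = 30.4 cm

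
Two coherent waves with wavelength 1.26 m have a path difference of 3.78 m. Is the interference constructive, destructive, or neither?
constructive — path difference = 3λ, a whole number of wavelengths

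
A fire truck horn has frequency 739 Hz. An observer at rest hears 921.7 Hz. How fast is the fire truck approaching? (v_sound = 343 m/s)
v_s = v·(1 − f/f_obs) = 67.99 m/s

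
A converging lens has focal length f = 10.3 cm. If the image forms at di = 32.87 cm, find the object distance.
1/do = 1/f − 1/di → do = 15 cm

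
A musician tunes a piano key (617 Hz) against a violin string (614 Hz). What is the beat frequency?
3 Hz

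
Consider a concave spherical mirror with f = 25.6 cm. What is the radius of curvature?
R = 2|f| = 51.2 cm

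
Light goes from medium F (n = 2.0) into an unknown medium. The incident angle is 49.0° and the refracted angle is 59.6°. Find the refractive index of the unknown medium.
n₂ = n₁·sin θ₁ / sin θ₂ = 1.75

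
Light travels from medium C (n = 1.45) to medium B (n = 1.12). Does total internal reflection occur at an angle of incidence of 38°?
θc = arcsin(n₂/n₁) = 50.57°; 38° < θc, so no — the ray refracts.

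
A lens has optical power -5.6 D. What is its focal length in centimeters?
f = 1/P = -17.86 cm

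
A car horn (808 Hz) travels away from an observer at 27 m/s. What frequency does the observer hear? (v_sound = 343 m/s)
f_obs = f·v/(v + v_s) = 749 Hz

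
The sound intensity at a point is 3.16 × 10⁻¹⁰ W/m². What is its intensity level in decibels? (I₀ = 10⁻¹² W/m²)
β = 10·log₁₀(I/I₀) = 25 dB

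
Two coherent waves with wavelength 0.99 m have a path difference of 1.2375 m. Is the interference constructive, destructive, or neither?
neither (partial) — path difference = 1.25λ, neither a whole number of wavelengths nor an odd multiple of λ/2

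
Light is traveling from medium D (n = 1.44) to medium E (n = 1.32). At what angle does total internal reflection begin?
θc = arcsin(n₂/n₁) = 66.44°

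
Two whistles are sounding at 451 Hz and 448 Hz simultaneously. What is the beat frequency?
3 Hz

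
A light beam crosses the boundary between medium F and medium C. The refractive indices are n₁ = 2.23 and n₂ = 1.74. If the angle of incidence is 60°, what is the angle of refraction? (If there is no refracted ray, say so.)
sin θ₂ = (n₁/n₂)·sin θ₁ = 1.11 > 1, so there is no refracted ray — the light undergoes total internal reflection.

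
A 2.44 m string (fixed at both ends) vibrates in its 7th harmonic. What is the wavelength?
λₙ = 2L/n = 0.6971 m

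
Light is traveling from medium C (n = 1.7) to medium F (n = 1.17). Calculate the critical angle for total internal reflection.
θc = arcsin(n₂/n₁) = 43.49°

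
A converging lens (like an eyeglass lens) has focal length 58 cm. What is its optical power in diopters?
P = 1/f = 1.724 D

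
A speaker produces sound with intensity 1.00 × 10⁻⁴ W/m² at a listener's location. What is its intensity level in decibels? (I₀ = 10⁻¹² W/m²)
β = 10·log₁₀(I/I₀) = 80 dB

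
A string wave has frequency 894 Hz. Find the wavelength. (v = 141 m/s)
λ = v/f = 0.1577 m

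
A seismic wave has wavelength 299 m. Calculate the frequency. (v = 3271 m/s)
f = v/λ = 10.94 Hz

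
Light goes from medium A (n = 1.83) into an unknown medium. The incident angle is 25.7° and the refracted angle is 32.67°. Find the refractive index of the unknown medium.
n₂ = n₁·sin θ₁ / sin θ₂ = 1.47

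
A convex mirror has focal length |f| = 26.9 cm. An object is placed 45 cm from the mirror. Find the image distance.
f = −26.9 cm (convex); 1/di = 1/f − 1/do → di = -16.84 cm (virtual image, behind mirror)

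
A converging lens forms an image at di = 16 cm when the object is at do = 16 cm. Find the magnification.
M = −di/do = -1 (inverted image)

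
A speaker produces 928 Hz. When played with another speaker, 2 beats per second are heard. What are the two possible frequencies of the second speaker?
f₂ = 928 ± 2 Hz → 930 Hz or 926 Hz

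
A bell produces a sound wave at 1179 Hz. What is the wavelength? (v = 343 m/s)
λ = v/f = 0.2909 m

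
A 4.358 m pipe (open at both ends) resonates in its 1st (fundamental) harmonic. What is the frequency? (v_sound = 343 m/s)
fₙ = nv/(2L) = 39.35 Hz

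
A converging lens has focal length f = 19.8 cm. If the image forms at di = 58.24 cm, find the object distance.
1/do = 1/f − 1/di → do = 30 cm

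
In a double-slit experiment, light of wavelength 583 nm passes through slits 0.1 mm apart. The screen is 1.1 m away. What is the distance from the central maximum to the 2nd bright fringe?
y = mλL/d = 12.83 mm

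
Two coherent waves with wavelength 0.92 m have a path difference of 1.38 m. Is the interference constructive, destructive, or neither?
destructive — path difference = 1.5λ, an odd multiple of λ/2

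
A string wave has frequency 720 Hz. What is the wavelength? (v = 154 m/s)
λ = v/f = 0.2139 m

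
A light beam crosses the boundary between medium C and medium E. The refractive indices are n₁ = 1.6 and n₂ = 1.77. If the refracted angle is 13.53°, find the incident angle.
sin θ₁ = (n₂/n₁)·sin θ₂ → θ₁ = 15°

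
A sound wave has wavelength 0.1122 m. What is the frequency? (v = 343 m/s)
f = v/λ = 3057 Hz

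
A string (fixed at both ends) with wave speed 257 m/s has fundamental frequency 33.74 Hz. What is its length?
L = v/(2f₁) = 3.809 m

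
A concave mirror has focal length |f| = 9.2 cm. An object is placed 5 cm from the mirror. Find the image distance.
f = +9.2 cm (concave); 1/di = 1/f − 1/do → di = -10.95 cm (virtual image, behind mirror)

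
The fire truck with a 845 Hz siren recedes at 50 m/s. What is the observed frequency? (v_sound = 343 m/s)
f_obs = f·v/(v + v_s) = 737.5 Hz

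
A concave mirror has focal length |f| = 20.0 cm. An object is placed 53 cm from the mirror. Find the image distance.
f = +20.0 cm (concave); 1/di = 1/f − 1/do → di = 32.12 cm (real image, in front of mirror)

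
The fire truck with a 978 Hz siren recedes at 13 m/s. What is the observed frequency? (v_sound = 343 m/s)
f_obs = f·v/(v + v_s) = 942.3 Hz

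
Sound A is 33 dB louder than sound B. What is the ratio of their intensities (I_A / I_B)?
I_A/I_B = 10^(Δβ/10) = 1995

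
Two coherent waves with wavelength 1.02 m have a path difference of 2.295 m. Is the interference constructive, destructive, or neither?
neither (partial) — path difference = 2.25λ, neither a whole number of wavelengths nor an odd multiple of λ/2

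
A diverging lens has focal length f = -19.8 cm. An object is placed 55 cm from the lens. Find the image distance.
1/di = 1/f − 1/do → di = -14.56 cm (virtual image)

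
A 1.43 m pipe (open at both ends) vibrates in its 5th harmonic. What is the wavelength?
λₙ = 2L/n = 0.572 m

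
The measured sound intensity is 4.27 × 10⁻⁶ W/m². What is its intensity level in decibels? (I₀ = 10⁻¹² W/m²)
β = 10·log₁₀(I/I₀) = 66.3 dB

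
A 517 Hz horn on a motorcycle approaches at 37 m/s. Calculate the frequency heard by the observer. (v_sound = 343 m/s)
f_obs = f·v/(v − v_s) = 579.5 Hz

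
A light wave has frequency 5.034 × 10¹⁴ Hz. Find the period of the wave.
T = 1/f = 1.986 × 10⁻¹⁵ s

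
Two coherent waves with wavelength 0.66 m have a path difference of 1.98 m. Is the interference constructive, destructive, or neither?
constructive — path difference = 3λ, a whole number of wavelengths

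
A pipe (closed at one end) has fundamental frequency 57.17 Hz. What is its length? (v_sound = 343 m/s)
L = v/(4f₁) = 1.5 m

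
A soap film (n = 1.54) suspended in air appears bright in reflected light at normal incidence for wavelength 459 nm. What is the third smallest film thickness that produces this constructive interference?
2nt = (m − ½)λ with m = 3 → t = (m − ½)λ/(2n) = 372.6 nm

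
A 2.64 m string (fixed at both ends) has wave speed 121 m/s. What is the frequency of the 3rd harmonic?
fₙ = nv/(2L) = 68.75 Hz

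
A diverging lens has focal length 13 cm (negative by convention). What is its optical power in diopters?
P = 1/f = -7.692 D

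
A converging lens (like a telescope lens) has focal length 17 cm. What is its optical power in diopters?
P = 1/f = 5.882 D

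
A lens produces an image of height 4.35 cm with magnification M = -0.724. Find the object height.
ho = |hi|/|M| = 6.008 cm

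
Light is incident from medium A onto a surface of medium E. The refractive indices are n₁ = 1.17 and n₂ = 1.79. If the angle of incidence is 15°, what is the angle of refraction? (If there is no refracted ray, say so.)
sin θ₂ = (n₁/n₂)·sin θ₁ = 0.1692 → θ₂ = 9.74°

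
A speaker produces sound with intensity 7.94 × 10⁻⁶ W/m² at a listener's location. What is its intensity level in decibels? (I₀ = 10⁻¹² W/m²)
β = 10·log₁₀(I/I₀) = 69 dB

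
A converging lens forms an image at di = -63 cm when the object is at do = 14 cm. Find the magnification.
M = −di/do = 4.5 (upright image)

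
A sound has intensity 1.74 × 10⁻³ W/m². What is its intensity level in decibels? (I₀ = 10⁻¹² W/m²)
β = 10·log₁₀(I/I₀) = 92.41 dB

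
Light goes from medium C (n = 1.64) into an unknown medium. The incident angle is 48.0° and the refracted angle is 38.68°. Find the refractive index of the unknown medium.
n₂ = n₁·sin θ₁ / sin θ₂ = 1.95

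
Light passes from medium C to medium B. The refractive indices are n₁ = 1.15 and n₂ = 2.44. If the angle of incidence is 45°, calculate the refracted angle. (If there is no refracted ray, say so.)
sin θ₂ = (n₁/n₂)·sin θ₁ = 0.3333 → θ₂ = 19.47°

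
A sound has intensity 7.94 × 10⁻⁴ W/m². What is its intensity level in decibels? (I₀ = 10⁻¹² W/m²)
β = 10·log₁₀(I/I₀) = 89 dB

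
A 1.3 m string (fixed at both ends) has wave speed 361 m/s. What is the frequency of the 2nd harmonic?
fₙ = nv/(2L) = 277.7 Hz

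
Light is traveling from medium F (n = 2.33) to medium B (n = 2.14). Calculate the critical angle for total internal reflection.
θc = arcsin(n₂/n₁) = 66.7°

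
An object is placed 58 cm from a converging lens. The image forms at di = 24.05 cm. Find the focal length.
1/f = 1/do + 1/di → f = 17 cm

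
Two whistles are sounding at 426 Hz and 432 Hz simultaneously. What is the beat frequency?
6 Hz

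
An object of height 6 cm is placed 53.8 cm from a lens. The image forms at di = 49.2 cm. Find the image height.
hi = (-di/do) × ho = -5.487 cm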